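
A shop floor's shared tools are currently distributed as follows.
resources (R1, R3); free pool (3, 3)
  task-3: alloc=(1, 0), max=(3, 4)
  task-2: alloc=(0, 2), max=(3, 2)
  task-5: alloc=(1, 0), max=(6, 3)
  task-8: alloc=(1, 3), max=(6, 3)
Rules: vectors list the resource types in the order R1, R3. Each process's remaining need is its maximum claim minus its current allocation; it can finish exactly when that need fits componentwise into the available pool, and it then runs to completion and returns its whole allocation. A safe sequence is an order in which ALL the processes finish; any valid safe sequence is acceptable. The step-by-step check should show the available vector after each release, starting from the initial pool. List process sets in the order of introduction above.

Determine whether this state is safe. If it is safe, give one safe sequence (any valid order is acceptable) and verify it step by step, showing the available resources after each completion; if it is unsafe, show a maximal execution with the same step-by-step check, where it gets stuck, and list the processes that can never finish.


UNSAFE.
Key observation: after task-2, task-3 complete, (4, 5) is the best the pool ever gets, yet each leftover process wants more R1.
Going as far as possible: task-2, task-3; after that, nothing fits. Step-by-step check:
  pool = (3, 3)
  task-2: need (3, 0) fits (3, 3); releases (0, 2), pool now (3, 5)
  task-3: need (2, 4) fits (3, 5); releases (1, 0), pool now (4, 5)
  blocked: task-5 wants (5, 3), pool (4, 5) — not enough R1
  blocked: task-8 wants (5, 0), pool (4, 5) — not enough R1
Processes that can never finish: task-5 and task-8.


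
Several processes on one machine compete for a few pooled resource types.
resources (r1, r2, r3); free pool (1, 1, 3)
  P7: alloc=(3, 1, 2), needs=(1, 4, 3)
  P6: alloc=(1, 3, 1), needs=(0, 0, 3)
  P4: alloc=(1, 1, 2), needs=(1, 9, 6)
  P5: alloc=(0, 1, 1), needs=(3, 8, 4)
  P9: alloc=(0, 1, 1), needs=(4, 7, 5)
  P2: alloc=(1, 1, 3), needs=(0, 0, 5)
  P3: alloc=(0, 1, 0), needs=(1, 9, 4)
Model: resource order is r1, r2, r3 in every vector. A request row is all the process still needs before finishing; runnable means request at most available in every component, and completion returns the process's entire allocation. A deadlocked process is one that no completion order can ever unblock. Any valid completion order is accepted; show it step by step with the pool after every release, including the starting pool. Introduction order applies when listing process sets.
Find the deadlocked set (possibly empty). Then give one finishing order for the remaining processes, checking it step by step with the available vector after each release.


Deadlocked set: P4, P5, P9 and P3.
Key observation: no order helps: past P6, P7, P2, the free pool tops out at (6, 6, 9), below what each blocked process needs in r2.
The rest can finish in the order P6, P7, P2. Verifying each step:
  pool = (1, 1, 3)
  P6: need (0, 0, 3) fits (1, 1, 3); releases (1, 3, 1), pool now (2, 4, 4)
  P7: need (1, 4, 3) fits (2, 4, 4); releases (3, 1, 2), pool now (5, 5, 6)
  P2: need (0, 0, 5) fits (5, 5, 6); releases (1, 1, 3), pool now (6, 6, 9)
None of the blocked processes ever fits:
  P4 cannot run: need (1, 9, 6) vs free (6, 6, 9) (insufficient r2)
  P5 cannot run: need (3, 8, 4) vs free (6, 6, 9) (insufficient r2)
  P9 cannot run: need (4, 7, 5) vs free (6, 6, 9) (insufficient r2)
  P3 cannot run: need (1, 9, 4) vs free (6, 6, 9) (insufficient r2)


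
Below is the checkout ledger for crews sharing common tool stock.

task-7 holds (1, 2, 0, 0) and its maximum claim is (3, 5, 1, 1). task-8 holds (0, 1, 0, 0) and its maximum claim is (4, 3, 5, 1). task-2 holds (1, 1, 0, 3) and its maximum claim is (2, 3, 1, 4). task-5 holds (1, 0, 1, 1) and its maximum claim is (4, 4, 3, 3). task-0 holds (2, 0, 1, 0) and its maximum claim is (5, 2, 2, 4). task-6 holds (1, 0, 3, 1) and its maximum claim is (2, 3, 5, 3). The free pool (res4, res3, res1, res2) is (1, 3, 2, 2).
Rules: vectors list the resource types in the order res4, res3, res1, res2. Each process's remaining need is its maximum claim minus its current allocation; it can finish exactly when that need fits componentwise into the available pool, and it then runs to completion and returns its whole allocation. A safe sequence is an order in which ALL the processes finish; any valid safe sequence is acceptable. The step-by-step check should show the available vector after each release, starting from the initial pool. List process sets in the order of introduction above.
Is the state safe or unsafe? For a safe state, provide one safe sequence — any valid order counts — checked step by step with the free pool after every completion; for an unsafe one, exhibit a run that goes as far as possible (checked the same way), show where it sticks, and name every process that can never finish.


SAFE. One safe sequence: task-2, task-6, task-7, task-5, task-8, task-0.
Key observation: at task-2 the run first touches a limit — (1, 2, 1, 1) against (1, 3, 2, 2), exact on a resource it actually requests.
Check, step by step:
  pool = (1, 3, 2, 2)
  run task-2 (needs (1, 2, 1, 1), free (1, 3, 2, 2)); after release of (1, 1, 0, 3) the pool is (2, 4, 2, 5)
  run task-6 (needs (1, 3, 2, 2), free (2, 4, 2, 5)); after release of (1, 0, 3, 1) the pool is (3, 4, 5, 6)
  run task-7 (needs (2, 3, 1, 1), free (3, 4, 5, 6)); after release of (1, 2, 0, 0) the pool is (4, 6, 5, 6)
  run task-5 (needs (3, 4, 2, 2), free (4, 6, 5, 6)); after release of (1, 0, 1, 1) the pool is (5, 6, 6, 7)
  run task-8 (needs (4, 2, 5, 1), free (5, 6, 6, 7)); after release of (0, 1, 0, 0) the pool is (5, 7, 6, 7)
  run task-0 (needs (3, 2, 1, 4), free (5, 7, 6, 7)); after release of (2, 0, 1, 0) the pool is (7, 7, 7, 7)


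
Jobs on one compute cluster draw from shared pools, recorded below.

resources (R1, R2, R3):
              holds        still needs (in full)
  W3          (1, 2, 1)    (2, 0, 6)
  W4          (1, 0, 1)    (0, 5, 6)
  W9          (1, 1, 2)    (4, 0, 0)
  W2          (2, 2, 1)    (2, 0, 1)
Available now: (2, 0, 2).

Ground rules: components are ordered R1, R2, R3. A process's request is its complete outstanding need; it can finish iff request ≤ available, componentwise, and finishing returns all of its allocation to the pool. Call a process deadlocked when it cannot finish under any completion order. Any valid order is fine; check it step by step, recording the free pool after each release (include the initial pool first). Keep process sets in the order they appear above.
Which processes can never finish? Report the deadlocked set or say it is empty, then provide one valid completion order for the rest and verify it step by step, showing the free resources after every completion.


Deadlocked set: W3 and W4.
Key observation: the pool after W2, W9 is (5, 3, 5); every surviving request exceeds it in R3, so progress ends there.
A valid finishing order for the others: W2, W9. Check, step by step:
  pool = (2, 0, 2)
  W2: need (2, 0, 1) fits (2, 0, 2); releases (2, 2, 1), pool now (4, 2, 3)
  W9: need (4, 0, 0) fits (4, 2, 3); releases (1, 1, 2), pool now (5, 3, 5)
The stuck group stays short no matter what:
  W3 cannot run: need (2, 0, 6) vs free (5, 3, 5) (insufficient R3)
  W4 cannot run: need (0, 5, 6) vs free (5, 3, 5) (insufficient R2 and R3)


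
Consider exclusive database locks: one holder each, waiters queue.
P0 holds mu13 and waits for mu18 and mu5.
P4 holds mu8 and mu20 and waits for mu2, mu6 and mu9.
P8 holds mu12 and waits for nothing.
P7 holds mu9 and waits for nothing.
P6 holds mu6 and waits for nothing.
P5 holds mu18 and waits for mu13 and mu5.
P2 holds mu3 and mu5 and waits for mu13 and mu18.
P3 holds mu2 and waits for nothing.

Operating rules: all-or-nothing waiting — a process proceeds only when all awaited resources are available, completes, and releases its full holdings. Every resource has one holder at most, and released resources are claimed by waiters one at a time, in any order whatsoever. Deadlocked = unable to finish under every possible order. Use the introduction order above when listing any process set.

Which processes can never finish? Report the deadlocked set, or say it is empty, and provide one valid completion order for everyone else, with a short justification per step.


Deadlocked: P0, P5 and P2.
Key observation: along P0 -> P5 -> P0, each member waits on what the next one holds — a deadlock; P2 is caught in further circular waits.
One completion order for the rest: P3, P6, P8, P7, P4.
Walking it through:
  P3: no waits; runs immediately, freeing mu2
  P6: no waits; runs immediately, freeing mu6
  P8: no waits; runs immediately, freeing mu12
  P7: no waits; runs immediately, freeing mu9
  P4: everything it awaited (mu2, mu6 and mu9) is free; runs, freeing mu8 and mu20


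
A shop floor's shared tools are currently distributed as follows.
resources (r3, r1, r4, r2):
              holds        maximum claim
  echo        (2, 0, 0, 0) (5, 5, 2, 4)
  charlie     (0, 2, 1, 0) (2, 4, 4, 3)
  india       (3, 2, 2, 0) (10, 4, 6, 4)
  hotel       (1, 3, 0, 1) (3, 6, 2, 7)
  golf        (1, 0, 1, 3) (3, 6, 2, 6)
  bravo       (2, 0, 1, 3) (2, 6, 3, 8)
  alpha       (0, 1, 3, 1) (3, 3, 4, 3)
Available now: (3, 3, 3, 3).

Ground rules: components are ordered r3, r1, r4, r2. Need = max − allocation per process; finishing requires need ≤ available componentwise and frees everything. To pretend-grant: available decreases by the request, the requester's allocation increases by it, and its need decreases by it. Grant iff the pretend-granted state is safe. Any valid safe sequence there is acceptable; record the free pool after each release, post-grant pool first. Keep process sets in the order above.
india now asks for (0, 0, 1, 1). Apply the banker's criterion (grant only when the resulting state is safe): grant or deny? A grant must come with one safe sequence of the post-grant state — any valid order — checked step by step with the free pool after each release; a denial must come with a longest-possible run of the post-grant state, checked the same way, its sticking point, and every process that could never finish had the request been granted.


GRANT: granting preserves safety; a valid post-grant sequence is alpha, charlie, golf, bravo, hotel, india, echo.
Key observation: (3, 3, 2, 2) free after granting still covers alpha first, and each release covers the next.
Check on the post-grant state, step by step:
  pool = (3, 3, 2, 2)
  run alpha (needs (3, 2, 1, 2), free (3, 3, 2, 2)); after release of (0, 1, 3, 1) the pool is (3, 4, 5, 3)
  run charlie (needs (2, 2, 3, 3), free (3, 4, 5, 3)); after release of (0, 2, 1, 0) the pool is (3, 6, 6, 3)
  run golf (needs (2, 6, 1, 3), free (3, 6, 6, 3)); after release of (1, 0, 1, 3) the pool is (4, 6, 7, 6)
  run bravo (needs (0, 6, 2, 5), free (4, 6, 7, 6)); after release of (2, 0, 1, 3) the pool is (6, 6, 8, 9)
  run hotel (needs (2, 3, 2, 6), free (6, 6, 8, 9)); after release of (1, 3, 0, 1) the pool is (7, 9, 8, 10)
  run india (needs (7, 2, 3, 3), free (7, 9, 8, 10)); after release of (3, 2, 3, 1) the pool is (10, 11, 11, 11)
  run echo (needs (3, 5, 2, 4), free (10, 11, 11, 11)); after release of (2, 0, 0, 0) the pool is (12, 11, 11, 11)


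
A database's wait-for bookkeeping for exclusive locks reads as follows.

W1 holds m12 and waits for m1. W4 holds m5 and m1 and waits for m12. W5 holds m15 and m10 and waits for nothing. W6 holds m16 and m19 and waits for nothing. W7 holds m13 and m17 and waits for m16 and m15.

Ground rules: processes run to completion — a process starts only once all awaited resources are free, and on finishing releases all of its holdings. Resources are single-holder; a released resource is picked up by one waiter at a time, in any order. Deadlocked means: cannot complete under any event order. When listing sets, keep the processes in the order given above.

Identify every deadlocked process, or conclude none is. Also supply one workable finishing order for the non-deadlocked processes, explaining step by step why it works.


Deadlocked set: W1 and W4.
Key observation: the waits loop around W1 -> W4 -> W1 with no way out; no other process is dragged down with it.
A valid finishing order for the others: W5, W6, W7.
Step-by-step check:
  W5 waits on nothing -> runs at once and releases m15 and m10
  W6 waits on nothing -> runs at once and releases m16 and m19
  run W7 (all its waits — m16 and m15 — are resolved); releases m13 and m17


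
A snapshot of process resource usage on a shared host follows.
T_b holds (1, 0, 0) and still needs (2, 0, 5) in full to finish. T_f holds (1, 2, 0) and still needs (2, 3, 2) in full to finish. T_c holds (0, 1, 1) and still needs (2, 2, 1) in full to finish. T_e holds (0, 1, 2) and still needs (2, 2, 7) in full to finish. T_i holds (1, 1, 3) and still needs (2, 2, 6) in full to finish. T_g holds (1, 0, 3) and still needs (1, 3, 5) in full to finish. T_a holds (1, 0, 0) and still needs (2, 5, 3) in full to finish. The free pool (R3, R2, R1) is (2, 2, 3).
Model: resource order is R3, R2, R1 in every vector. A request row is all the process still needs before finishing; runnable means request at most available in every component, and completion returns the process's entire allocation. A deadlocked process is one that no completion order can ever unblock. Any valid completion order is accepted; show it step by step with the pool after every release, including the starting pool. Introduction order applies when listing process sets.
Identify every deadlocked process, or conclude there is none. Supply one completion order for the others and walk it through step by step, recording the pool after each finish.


The deadlocked set is T_b, T_e, T_i and T_g.
Key observation: the pool after T_c, T_f, T_a is (4, 5, 4); every surviving request exceeds it in R1, so progress ends there.
The rest can finish in the order T_c, T_f, T_a. Walking it through:
  pool = (2, 2, 3)
  T_c: need (2, 2, 1) fits (2, 2, 3); releases (0, 1, 1), pool now (2, 3, 4)
  T_f: need (2, 3, 2) fits (2, 3, 4); releases (1, 2, 0), pool now (3, 5, 4)
  T_a: need (2, 5, 3) fits (3, 5, 4); releases (1, 0, 0), pool now (4, 5, 4)
The blocked processes can never fit:
  T_b cannot run: need (2, 0, 5) vs free (4, 5, 4) (insufficient R1)
  T_e cannot run: need (2, 2, 7) vs free (4, 5, 4) (insufficient R1)
  T_i cannot run: need (2, 2, 6) vs free (4, 5, 4) (insufficient R1)
  T_g cannot run: need (1, 3, 5) vs free (4, 5, 4) (insufficient R1)


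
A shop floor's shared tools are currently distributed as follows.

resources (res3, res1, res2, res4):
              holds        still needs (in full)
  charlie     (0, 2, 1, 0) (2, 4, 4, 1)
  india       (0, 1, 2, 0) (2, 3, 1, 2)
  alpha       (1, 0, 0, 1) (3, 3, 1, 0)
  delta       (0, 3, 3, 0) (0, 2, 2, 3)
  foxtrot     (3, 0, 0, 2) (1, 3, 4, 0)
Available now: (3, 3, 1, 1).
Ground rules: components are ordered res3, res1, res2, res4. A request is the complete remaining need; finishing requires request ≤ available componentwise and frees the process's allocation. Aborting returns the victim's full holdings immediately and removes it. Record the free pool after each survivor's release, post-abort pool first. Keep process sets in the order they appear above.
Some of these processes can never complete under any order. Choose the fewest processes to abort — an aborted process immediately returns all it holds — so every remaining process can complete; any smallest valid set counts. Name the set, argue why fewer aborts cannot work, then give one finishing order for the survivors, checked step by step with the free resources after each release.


Minimum abort set: foxtrot.
Key observation: the deadlocked delta becomes finishable only because foxtrot released (3, 0, 0, 2); it completes at step 3 below.
Why nothing smaller works: aborting no one leaves the state deadlocked as given.
The survivors complete as india, alpha, delta, charlie. Step-by-step check (starting from the post-abort pool):
  pool = (6, 3, 1, 3)
  run india (needs (2, 3, 1, 2), free (6, 3, 1, 3)); after release of (0, 1, 2, 0) the pool is (6, 4, 3, 3)
  run alpha (needs (3, 3, 1, 0), free (6, 4, 3, 3)); after release of (1, 0, 0, 1) the pool is (7, 4, 3, 4)
  run delta (needs (0, 2, 2, 3), free (7, 4, 3, 4)); after release of (0, 3, 3, 0) the pool is (7, 7, 6, 4)
  run charlie (needs (2, 4, 4, 1), free (7, 7, 6, 4)); after release of (0, 2, 1, 0) the pool is (7, 9, 7, 4)


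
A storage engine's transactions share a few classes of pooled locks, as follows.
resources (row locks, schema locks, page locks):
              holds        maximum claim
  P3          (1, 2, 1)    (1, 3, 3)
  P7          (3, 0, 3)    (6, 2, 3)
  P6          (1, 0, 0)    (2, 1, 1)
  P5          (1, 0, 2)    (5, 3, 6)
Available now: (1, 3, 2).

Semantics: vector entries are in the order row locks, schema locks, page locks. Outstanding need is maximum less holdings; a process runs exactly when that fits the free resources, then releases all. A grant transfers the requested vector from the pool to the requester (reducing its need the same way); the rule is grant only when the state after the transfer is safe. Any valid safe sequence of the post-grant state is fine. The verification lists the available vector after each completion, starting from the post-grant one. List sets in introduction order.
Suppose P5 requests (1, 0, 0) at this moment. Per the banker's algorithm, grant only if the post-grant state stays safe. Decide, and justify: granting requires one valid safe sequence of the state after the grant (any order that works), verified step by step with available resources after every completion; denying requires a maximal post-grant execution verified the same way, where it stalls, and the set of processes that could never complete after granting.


DENY: after the grant no complete ordering would exist.
Key observation: row locks is the bottleneck — with P3, P6 done the pool holds (2, 5, 3), short of every remaining need.
Pretend the grant happened; the run P3, P6 goes as far as possible. Check, step by step:
  pool = (0, 3, 2)
  run P3 (needs (0, 1, 2), free (0, 3, 2)); after release of (1, 2, 1) the pool is (1, 5, 3)
  run P6 (needs (1, 1, 1), free (1, 5, 3)); after release of (1, 0, 0) the pool is (2, 5, 3)
  P7 still needs (3, 2, 0) but only (2, 5, 3) is free — short on row locks
  P5 still needs (3, 3, 4) but only (2, 5, 3) is free — short on row locks and page locks
Processes that could never finish after the grant: P7 and P5.


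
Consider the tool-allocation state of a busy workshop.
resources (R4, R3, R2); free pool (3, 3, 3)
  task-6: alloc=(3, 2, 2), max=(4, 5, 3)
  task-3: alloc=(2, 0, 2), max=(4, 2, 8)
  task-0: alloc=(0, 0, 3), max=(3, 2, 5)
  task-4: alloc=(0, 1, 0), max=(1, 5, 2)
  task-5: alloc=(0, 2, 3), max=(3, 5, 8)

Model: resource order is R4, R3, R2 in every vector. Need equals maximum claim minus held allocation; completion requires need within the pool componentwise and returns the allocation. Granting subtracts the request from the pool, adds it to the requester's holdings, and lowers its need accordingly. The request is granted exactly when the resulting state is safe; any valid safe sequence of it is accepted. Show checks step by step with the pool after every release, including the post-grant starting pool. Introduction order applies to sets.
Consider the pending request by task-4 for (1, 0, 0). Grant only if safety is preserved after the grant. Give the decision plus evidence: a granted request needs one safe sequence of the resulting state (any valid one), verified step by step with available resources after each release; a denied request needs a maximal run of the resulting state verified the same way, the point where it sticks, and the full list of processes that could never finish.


GRANT. The post-grant state is safe; one safe sequence: task-6, task-5, task-3, task-4, task-0.
Key observation: the grant leaves (2, 3, 3) free — enough for task-6, whose release restarts the cascade.
Check on the post-grant state, step by step:
  pool = (2, 3, 3)
  run task-6 (needs (1, 3, 1), free (2, 3, 3)); after release of (3, 2, 2) the pool is (5, 5, 5)
  run task-5 (needs (3, 3, 5), free (5, 5, 5)); after release of (0, 2, 3) the pool is (5, 7, 8)
  run task-3 (needs (2, 2, 6), free (5, 7, 8)); after release of (2, 0, 2) the pool is (7, 7, 10)
  run task-4 (needs (0, 4, 2), free (7, 7, 10)); after release of (1, 1, 0) the pool is (8, 8, 10)
  run task-0 (needs (3, 2, 2), free (8, 8, 10)); after release of (0, 0, 3) the pool is (8, 8, 13)


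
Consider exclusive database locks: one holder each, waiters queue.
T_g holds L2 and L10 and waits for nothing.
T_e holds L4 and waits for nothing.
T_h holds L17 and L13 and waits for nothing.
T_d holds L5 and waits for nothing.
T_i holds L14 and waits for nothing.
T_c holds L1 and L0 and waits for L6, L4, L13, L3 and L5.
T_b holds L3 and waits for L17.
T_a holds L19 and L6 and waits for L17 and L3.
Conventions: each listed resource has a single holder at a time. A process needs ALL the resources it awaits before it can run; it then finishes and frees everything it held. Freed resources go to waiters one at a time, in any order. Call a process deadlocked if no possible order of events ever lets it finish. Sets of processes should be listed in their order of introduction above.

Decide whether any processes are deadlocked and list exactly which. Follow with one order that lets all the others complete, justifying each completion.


Nothing here is deadlocked.
Key observation: the wait relation is loop-free; peeling off processes with no waits unwinds the whole state.
The rest can finish in the order T_e, T_h, T_g, T_b, T_a, T_d, T_c, T_i.
Verifying each step:
  T_e: no waits; runs immediately, freeing L4
  T_h: no waits; runs immediately, freeing L17 and L13
  T_g: no waits; runs immediately, freeing L2 and L10
  T_b: everything it awaited (L17) is free; runs, freeing L3
  T_a: everything it awaited (L17 and L3) is free; runs, freeing L19 and L6
  T_d: no waits; runs immediately, freeing L5
  T_c: everything it awaited (L6, L4, L13, L3 and L5) is free; runs, freeing L1 and L0
  T_i: no waits; runs immediately, freeing L14


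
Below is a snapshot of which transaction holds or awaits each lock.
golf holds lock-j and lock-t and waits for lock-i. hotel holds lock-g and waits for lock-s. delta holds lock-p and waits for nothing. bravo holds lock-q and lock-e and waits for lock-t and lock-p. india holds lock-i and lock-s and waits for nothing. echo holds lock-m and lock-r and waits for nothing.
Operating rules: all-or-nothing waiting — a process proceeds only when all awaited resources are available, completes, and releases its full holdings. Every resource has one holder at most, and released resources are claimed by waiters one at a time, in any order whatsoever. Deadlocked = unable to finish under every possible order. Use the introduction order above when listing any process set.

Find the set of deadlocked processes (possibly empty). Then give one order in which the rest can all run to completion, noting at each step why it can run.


Nothing here is deadlocked.
Key observation: the wait relation is loop-free; peeling off processes with no waits unwinds the whole state.
The rest can finish in the order india, golf, echo, delta, hotel, bravo.
Step-by-step check:
  india waits on nothing -> runs at once and releases lock-i and lock-s
  run golf (all its waits — lock-i — are resolved); releases lock-j and lock-t
  echo waits on nothing -> runs at once and releases lock-m and lock-r
  delta waits on nothing -> runs at once and releases lock-p
  run hotel (all its waits — lock-s — are resolved); releases lock-g
  run bravo (all its waits — lock-t and lock-p — are resolved); releases lock-q and lock-e


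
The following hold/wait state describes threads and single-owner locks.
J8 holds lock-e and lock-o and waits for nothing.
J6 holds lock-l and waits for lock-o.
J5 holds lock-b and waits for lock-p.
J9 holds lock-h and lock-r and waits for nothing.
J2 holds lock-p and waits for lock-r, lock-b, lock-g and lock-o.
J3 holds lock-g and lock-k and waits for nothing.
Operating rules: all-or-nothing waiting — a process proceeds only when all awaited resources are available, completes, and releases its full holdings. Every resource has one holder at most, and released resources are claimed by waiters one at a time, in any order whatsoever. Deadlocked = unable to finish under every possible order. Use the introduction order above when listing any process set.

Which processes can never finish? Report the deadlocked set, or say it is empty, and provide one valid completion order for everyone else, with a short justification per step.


Deadlocked set: J5 and J2.
Key observation: the waits loop around J5 -> J2 -> J5 with no way out; no other process is dragged down with it.
A valid finishing order for the others: J8, J3, J9, J6.
Step-by-step check:
  run J8 (it waits on nothing); releases lock-e and lock-o
  run J3 (it waits on nothing); releases lock-g and lock-k
  run J9 (it waits on nothing); releases lock-h and lock-r
  J6: everything it awaited (lock-o) is free; runs, freeing lock-l


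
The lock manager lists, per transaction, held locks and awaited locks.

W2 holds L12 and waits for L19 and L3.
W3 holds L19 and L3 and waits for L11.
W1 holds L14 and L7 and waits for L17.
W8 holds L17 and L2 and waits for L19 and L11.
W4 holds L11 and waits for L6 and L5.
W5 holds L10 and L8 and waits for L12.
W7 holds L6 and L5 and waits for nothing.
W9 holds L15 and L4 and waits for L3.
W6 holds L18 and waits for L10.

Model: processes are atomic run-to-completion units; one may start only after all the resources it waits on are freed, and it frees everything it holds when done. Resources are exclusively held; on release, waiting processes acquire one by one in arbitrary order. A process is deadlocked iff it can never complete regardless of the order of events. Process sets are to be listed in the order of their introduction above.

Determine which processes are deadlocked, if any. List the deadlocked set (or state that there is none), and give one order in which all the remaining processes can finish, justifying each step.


The deadlocked set is empty.
Key observation: the wait relation is loop-free; peeling off processes with no waits unwinds the whole state.
The rest can finish in the order W7, W4, W3, W2, W5, W9, W6, W8, W1.
Walking it through:
  W7 waits on nothing -> runs at once and releases L6 and L5
  W4: everything it awaited (L6 and L5) is free; runs, freeing L11
  W3: everything it awaited (L11) is free; runs, freeing L19 and L3
  W2: everything it awaited (L19 and L3) is free; runs, freeing L12
  W5: everything it awaited (L12) is free; runs, freeing L10 and L8
  W9: everything it awaited (L3) is free; runs, freeing L15 and L4
  W6: everything it awaited (L10) is free; runs, freeing L18
  W8: everything it awaited (L19 and L11) is free; runs, freeing L17 and L2
  W1: everything it awaited (L17) is free; runs, freeing L14 and L7


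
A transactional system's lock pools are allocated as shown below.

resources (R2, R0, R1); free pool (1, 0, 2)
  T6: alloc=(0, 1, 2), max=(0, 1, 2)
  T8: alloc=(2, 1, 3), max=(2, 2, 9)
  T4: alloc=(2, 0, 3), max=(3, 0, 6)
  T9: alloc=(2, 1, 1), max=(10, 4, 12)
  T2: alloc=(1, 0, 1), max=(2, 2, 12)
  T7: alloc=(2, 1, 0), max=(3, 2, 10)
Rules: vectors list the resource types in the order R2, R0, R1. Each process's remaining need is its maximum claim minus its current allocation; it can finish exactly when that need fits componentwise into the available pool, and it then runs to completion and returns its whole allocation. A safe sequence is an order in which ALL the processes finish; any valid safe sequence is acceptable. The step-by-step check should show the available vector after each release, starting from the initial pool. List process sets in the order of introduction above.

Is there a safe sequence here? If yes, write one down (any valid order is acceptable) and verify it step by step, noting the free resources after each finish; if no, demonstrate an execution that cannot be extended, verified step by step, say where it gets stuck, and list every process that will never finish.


UNSAFE — no complete ordering exists.
Key observation: even finishing T6, T4, T8, T7 leaves just (7, 3, 10) free — too little R1 for any of the remaining processes.
The run T6, T4, T8, T7 cannot be extended any further. Verifying each step:
  pool = (1, 0, 2)
  T6 needs (0, 0, 0) <= (1, 0, 2) -> finishes; pool += (0, 1, 2) = (1, 1, 4)
  T4 needs (1, 0, 3) <= (1, 1, 4) -> finishes; pool += (2, 0, 3) = (3, 1, 7)
  T8 needs (0, 1, 6) <= (3, 1, 7) -> finishes; pool += (2, 1, 3) = (5, 2, 10)
  T7 needs (1, 1, 10) <= (5, 2, 10) -> finishes; pool += (2, 1, 0) = (7, 3, 10)
  blocked: T9 wants (8, 3, 11), pool (7, 3, 10) — not enough R2 and R1
  blocked: T2 wants (1, 2, 11), pool (7, 3, 10) — not enough R1
Never able to finish: T9 and T2.


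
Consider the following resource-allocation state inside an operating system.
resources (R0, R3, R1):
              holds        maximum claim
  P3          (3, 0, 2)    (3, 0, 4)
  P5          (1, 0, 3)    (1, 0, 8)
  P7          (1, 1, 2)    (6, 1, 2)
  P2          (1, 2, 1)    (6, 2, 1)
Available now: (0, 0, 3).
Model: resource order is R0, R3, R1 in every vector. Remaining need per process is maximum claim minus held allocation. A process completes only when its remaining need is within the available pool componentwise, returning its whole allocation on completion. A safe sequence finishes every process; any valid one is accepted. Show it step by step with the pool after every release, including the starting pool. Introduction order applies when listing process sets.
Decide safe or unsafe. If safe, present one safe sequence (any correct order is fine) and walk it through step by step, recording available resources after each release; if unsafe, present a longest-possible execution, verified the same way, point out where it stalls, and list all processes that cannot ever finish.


UNSAFE.
Key observation: P3, P5 can finish, but then (4, 0, 8) is all there is, and the blocked group's R0 demands exceed it.
A maximal execution: P3, P5 — then nothing else fits. Step-by-step check:
  pool = (0, 0, 3)
  P3: need (0, 0, 2) fits (0, 0, 3); releases (3, 0, 2), pool now (3, 0, 5)
  P5: need (0, 0, 5) fits (3, 0, 5); releases (1, 0, 3), pool now (4, 0, 8)
  blocked: P7 wants (5, 0, 0), pool (4, 0, 8) — not enough R0
  blocked: P2 wants (5, 0, 0), pool (4, 0, 8) — not enough R0
Never able to finish: P7 and P2.


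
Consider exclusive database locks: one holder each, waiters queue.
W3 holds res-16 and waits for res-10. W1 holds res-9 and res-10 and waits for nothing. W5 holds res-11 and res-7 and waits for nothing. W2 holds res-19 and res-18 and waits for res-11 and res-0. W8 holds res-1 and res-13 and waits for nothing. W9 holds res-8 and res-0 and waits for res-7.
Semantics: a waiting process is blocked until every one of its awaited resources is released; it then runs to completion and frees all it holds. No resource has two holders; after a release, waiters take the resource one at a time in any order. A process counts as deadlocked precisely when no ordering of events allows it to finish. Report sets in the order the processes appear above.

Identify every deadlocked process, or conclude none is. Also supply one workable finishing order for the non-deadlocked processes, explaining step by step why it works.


Nothing here is deadlocked.
Key observation: no waiting chain loops back on itself — every chain ends at a process that waits on nothing, so everyone eventually runs.
The rest can finish in the order W5, W9, W1, W3, W8, W2.
Verifying each step:
  run W5 (it waits on nothing); releases res-11 and res-7
  W9: everything it awaited (res-7) is free; runs, freeing res-8 and res-0
  run W1 (it waits on nothing); releases res-9 and res-10
  W3: everything it awaited (res-10) is free; runs, freeing res-16
  run W8 (it waits on nothing); releases res-1 and res-13
  W2: everything it awaited (res-11 and res-0) is free; runs, freeing res-19 and res-18


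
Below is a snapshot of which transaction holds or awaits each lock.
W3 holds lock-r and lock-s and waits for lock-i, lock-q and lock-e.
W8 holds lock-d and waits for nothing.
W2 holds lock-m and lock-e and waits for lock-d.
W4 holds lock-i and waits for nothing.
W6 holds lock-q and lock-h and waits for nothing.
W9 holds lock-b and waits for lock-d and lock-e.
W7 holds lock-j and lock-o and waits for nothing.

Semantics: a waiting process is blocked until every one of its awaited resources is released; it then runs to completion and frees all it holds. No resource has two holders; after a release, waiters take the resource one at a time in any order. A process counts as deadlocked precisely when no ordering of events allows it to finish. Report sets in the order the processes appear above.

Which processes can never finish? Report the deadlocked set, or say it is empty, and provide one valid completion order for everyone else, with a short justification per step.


Nothing here is deadlocked.
Key observation: all waits point, directly or indirectly, at processes that can finish, so nothing is permanently blocked.
The rest can finish in the order W8, W6, W4, W2, W9, W7, W3.
Step-by-step check:
  W8: no waits; runs immediately, freeing lock-d
  W6: no waits; runs immediately, freeing lock-q and lock-h
  W4: no waits; runs immediately, freeing lock-i
  run W2 (all its waits — lock-d — are resolved); releases lock-m and lock-e
  run W9 (all its waits — lock-d and lock-e — are resolved); releases lock-b
  W7: no waits; runs immediately, freeing lock-j and lock-o
  run W3 (all its waits — lock-i, lock-q and lock-e — are resolved); releases lock-r and lock-s


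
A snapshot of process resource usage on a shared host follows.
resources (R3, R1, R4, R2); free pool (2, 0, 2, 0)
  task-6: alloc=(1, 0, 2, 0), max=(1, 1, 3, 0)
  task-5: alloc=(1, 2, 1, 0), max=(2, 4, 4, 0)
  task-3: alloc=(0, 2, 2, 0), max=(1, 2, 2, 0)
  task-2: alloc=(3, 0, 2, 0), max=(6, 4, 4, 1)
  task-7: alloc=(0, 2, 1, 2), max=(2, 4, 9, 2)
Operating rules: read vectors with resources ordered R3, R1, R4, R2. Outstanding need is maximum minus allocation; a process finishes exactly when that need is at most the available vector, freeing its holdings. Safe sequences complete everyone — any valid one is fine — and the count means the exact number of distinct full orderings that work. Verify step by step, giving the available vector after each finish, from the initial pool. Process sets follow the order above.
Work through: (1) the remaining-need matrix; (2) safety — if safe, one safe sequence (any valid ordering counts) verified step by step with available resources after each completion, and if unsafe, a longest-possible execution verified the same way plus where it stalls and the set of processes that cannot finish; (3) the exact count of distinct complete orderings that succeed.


(1) Outstanding need per process (order R3, R1, R4, R2):
  task-6: (0, 1, 1, 0)
  task-5: (1, 2, 3, 0)
  task-3: (1, 0, 0, 0)
  task-2: (3, 4, 2, 1)
  task-7: (2, 2, 8, 0)
(2) UNSAFE — no complete ordering exists.
Key observation: after task-3, task-6, task-5 the pool peaks at (4, 4, 7, 0), and each blocked process is short somewhere: task-2 on R2; task-7 on R4.
A maximal execution: task-3, task-6, task-5 — then nothing else fits. Check, step by step:
  pool = (2, 0, 2, 0)
  task-3 needs (1, 0, 0, 0) <= (2, 0, 2, 0) -> finishes; pool += (0, 2, 2, 0) = (2, 2, 4, 0)
  task-6 needs (0, 1, 1, 0) <= (2, 2, 4, 0) -> finishes; pool += (1, 0, 2, 0) = (3, 2, 6, 0)
  task-5 needs (1, 2, 3, 0) <= (3, 2, 6, 0) -> finishes; pool += (1, 2, 1, 0) = (4, 4, 7, 0)
  blocked: task-2 wants (3, 4, 2, 1), pool (4, 4, 7, 0) — not enough R2
  blocked: task-7 wants (2, 2, 8, 0), pool (4, 4, 7, 0) — not enough R4
Processes that can never finish: task-2 and task-7.
(3) Precisely 0 of the possible complete orderings are safe sequences.


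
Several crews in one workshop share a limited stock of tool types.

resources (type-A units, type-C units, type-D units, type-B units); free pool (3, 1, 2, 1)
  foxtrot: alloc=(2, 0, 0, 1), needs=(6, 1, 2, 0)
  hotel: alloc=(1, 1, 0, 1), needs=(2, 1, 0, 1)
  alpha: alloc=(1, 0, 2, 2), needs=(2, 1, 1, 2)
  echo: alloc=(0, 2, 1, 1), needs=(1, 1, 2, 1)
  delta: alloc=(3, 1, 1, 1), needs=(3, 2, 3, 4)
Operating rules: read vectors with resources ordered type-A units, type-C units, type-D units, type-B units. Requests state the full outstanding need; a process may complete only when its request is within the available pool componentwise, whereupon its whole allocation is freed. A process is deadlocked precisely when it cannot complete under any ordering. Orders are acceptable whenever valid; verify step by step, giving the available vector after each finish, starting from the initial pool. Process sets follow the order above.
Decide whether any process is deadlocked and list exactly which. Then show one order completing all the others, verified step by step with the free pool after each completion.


Nothing here is deadlocked.
Key observation: there is always a runnable process — echo first — so the state unwinds completely.
One completion order for the rest: echo, alpha, delta, hotel, foxtrot. Walking it through:
  pool = (3, 1, 2, 1)
  echo needs (1, 1, 2, 1) <= (3, 1, 2, 1) -> finishes; pool += (0, 2, 1, 1) = (3, 3, 3, 2)
  alpha needs (2, 1, 1, 2) <= (3, 3, 3, 2) -> finishes; pool += (1, 0, 2, 2) = (4, 3, 5, 4)
  delta needs (3, 2, 3, 4) <= (4, 3, 5, 4) -> finishes; pool += (3, 1, 1, 1) = (7, 4, 6, 5)
  hotel needs (2, 1, 0, 1) <= (7, 4, 6, 5) -> finishes; pool += (1, 1, 0, 1) = (8, 5, 6, 6)
  foxtrot needs (6, 1, 2, 0) <= (8, 5, 6, 6) -> finishes; pool += (2, 0, 0, 1) = (10, 5, 6, 7)


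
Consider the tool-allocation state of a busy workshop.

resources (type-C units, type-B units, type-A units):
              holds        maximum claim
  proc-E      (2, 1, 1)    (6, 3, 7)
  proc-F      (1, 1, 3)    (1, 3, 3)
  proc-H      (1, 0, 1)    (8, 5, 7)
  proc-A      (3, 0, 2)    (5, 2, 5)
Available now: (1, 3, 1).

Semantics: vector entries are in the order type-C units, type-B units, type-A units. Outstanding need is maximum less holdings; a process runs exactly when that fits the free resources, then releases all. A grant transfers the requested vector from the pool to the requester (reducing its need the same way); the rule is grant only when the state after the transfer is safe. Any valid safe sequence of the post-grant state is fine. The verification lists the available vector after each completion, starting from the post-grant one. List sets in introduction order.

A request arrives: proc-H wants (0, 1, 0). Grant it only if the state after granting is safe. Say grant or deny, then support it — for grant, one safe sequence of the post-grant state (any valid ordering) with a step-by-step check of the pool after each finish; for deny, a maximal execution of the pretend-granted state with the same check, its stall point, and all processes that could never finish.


GRANT — the state after the grant stays safe, e.g. via proc-F, proc-A, proc-E, proc-H.
Key observation: after the grant the pool drops to (1, 2, 1), which still lets proc-F finish first and unwind the rest.
Step-by-step check of the post-grant state:
  pool = (1, 2, 1)
  proc-F needs (0, 2, 0) <= (1, 2, 1) -> finishes; pool += (1, 1, 3) = (2, 3, 4)
  proc-A needs (2, 2, 3) <= (2, 3, 4) -> finishes; pool += (3, 0, 2) = (5, 3, 6)
  proc-E needs (4, 2, 6) <= (5, 3, 6) -> finishes; pool += (2, 1, 1) = (7, 4, 7)
  proc-H needs (7, 4, 6) <= (7, 4, 7) -> finishes; pool += (1, 1, 1) = (8, 5, 8)


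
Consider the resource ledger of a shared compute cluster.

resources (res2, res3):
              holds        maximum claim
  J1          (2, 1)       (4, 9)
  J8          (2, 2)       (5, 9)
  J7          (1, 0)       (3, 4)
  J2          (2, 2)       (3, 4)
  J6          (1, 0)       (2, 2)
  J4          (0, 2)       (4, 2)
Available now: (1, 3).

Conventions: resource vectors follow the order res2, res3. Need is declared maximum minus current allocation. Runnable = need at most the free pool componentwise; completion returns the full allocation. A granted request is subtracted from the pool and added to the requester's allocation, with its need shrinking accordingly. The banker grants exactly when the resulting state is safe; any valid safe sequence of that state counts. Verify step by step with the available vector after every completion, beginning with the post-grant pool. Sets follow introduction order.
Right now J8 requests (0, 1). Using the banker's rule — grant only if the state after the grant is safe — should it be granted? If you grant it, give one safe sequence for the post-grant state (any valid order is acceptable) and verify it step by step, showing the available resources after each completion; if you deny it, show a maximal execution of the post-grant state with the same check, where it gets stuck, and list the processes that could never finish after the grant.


GRANT. The post-grant state is safe; one safe sequence: J2, J6, J4, J8, J7, J1.
Key observation: the transfer keeps a workable pool ((1, 2)); J2 starts the safe sequence.
Step-by-step check of the post-grant state:
  pool = (1, 2)
  J2: need (1, 2) fits (1, 2); releases (2, 2), pool now (3, 4)
  J6: need (1, 2) fits (3, 4); releases (1, 0), pool now (4, 4)
  J4: need (4, 0) fits (4, 4); releases (0, 2), pool now (4, 6)
  J8: need (3, 6) fits (4, 6); releases (2, 3), pool now (6, 9)
  J7: need (2, 4) fits (6, 9); releases (1, 0), pool now (7, 9)
  J1: need (2, 8) fits (7, 9); releases (2, 1), pool now (9, 10)
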